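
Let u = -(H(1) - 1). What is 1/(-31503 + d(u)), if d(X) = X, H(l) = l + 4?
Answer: -1/31507 ≈ -3.1739e-5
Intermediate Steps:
H(l) = 4 + l
u = -4 (u = -((4 + 1) - 1) = -(5 - 1) = -1*4 = -4)
1/(-31503 + d(u)) = 1/(-31503 - 4) = 1/(-31507) = -1/31507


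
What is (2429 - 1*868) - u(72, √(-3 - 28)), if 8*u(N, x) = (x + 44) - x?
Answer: 3111/2 ≈ 1555.5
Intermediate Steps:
u(N, x) = 11/2 (u(N, x) = ((x + 44) - x)/8 = ((44 + x) - x)/8 = (⅛)*44 = 11/2)
(2429 - 1*868) - u(72, √(-3 - 28)) = (2429 - 1*868) - 1*11/2 = (2429 - 868) - 11/2 = 1561 - 11/2 = 3111/2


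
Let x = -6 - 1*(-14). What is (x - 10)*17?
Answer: -34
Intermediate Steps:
x = 8 (x = -6 + 14 = 8)
(x - 10)*17 = (8 - 10)*17 = -2*17 = -34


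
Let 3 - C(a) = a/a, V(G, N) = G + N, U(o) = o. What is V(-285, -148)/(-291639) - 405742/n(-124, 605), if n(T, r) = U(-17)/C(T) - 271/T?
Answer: 4890981346717/76117779 ≈ 64255.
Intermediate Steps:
C(a) = 2 (C(a) = 3 - a/a = 3 - 1*1 = 3 - 1 = 2)
n(T, r) = -17/2 - 271/T
V(-285, -148)/(-291639) - 405742/n(-124, 605) = (-285 - 148)/(-291639) - 405742/(-17/2 - 271/(-124)) = -433*(-1/291639) - 405742/(-17/2 - 271*(-1/124)) = 433/291639 - 405742/(-17/2 + 271/124) = 433/291639 - 405742/(-783/124) = 433/291639 - 405742*(-124/783) = 433/291639 + 50312008/783 = 4890981346717/76117779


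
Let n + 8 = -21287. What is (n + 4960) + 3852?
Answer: -12483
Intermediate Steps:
n = -21295 (n = -8 - 21287 = -21295)
(n + 4960) + 3852 = (-21295 + 4960) + 3852 = -16335 + 3852 = -12483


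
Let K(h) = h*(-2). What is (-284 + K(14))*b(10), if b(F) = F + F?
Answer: -6240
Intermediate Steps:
K(h) = -2*h
b(F) = 2*F
(-284 + K(14))*b(10) = (-284 - 2*14)*(2*10) = (-284 - 28)*20 = -312*20 = -6240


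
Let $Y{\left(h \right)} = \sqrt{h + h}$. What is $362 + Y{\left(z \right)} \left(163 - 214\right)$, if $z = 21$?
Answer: $362 - 51 \sqrt{42} \approx 31.482$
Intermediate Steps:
$Y{\left(h \right)} = \sqrt{2} \sqrt{h}$ ($Y{\left(h \right)} = \sqrt{2 h} = \sqrt{2} \sqrt{h}$)
$362 + Y{\left(z \right)} \left(163 - 214\right) = 362 + \sqrt{2} \sqrt{21} \left(163 - 214\right) = 362 + \sqrt{42} \left(163 - 214\right) = 362 + \sqrt{42} \left(-51\right) = 362 - 51 \sqrt{42}$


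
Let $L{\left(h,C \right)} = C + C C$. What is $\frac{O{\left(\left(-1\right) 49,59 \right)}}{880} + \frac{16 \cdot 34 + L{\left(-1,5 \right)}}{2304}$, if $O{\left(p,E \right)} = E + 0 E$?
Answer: $\frac{20033}{63360} \approx 0.31618$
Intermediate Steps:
$O{\left(p,E \right)} = E$ ($O{\left(p,E \right)} = E + 0 = E$)
$L{\left(h,C \right)} = C + C^{2}$
$\frac{O{\left(\left(-1\right) 49,59 \right)}}{880} + \frac{16 \cdot 34 + L{\left(-1,5 \right)}}{2304} = \frac{59}{880} + \frac{16 \cdot 34 + 5 \left(1 + 5\right)}{2304} = 59 \cdot \frac{1}{880} + \left(544 + 5 \cdot 6\right) \frac{1}{2304} = \frac{59}{880} + \left(544 + 30\right) \frac{1}{2304} = \frac{59}{880} + 574 \cdot \frac{1}{2304} = \frac{59}{880} + \frac{287}{1152} = \frac{20033}{63360}$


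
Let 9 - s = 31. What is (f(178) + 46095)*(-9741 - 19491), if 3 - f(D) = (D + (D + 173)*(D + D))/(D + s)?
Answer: -17213151144/13 ≈ -1.3241e+9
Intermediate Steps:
s = -22 (s = 9 - 1*31 = 9 - 31 = -22)
f(D) = 3 - (D + 2*D*(173 + D))/(-22 + D) (f(D) = 3 - (D + (D + 173)*(D + D))/(D - 22) = 3 - (D + (173 + D)*(2*D))/(-22 + D) = 3 - (D + 2*D*(173 + D))/(-22 + D))
(f(178) + 46095)*(-9741 - 19491) = (2*(-33 - 1*178² - 172*178)/(-22 + 178) + 46095)*(-9741 - 19491) = (2*(-33 - 1*31684 - 30616)/156 + 46095)*(-29232) = (2*(1/156)*(-33 - 31684 - 30616) + 46095)*(-29232) = (2*(1/156)*(-62333) + 46095)*(-29232) = (-62333/78 + 46095)*(-29232) = (3533077/78)*(-29232) = -17213151144/13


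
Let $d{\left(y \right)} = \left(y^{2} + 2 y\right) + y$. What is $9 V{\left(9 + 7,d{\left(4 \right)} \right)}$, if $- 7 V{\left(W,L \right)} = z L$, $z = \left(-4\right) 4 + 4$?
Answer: $432$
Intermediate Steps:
$d{\left(y \right)} = y^{2} + 3 y$
$z = -12$ ($z = -16 + 4 = -12$)
$V{\left(W,L \right)} = \frac{12 L}{7}$ ($V{\left(W,L \right)} = - \frac{\left(-12\right) L}{7} = \frac{12 L}{7}$)
$9 V{\left(9 + 7,d{\left(4 \right)} \right)} = 9 \frac{12 \cdot 4 \left(3 + 4\right)}{7} = 9 \frac{12 \cdot 4 \cdot 7}{7} = 9 \cdot \frac{12}{7} \cdot 28 = 9 \cdot 48 = 432$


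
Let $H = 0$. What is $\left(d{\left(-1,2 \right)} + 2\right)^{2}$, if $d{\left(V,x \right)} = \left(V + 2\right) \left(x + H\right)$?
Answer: $16$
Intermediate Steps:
$d{\left(V,x \right)} = x \left(2 + V\right)$ ($d{\left(V,x \right)} = \left(V + 2\right) \left(x + 0\right) = \left(2 + V\right) x = x \left(2 + V\right)$)
$\left(d{\left(-1,2 \right)} + 2\right)^{2} = \left(2 \left(2 - 1\right) + 2\right)^{2} = \left(2 \cdot 1 + 2\right)^{2} = \left(2 + 2\right)^{2} = 4^{2} = 16$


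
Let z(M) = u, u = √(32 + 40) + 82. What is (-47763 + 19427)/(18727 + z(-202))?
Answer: -532971824/353778409 + 170016*√2/353778409 ≈ -1.5058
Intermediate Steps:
u = 82 + 6*√2 (u = √72 + 82 = 6*√2 + 82 = 82 + 6*√2 ≈ 90.485)
z(M) = 82 + 6*√2
(-47763 + 19427)/(18727 + z(-202)) = (-47763 + 19427)/(18727 + (82 + 6*√2)) = -28336/(18809 + 6*√2)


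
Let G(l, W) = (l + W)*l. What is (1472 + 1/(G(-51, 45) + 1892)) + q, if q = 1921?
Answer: 7457815/2198 ≈ 3393.0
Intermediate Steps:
G(l, W) = l*(W + l) (G(l, W) = (W + l)*l = l*(W + l))
(1472 + 1/(G(-51, 45) + 1892)) + q = (1472 + 1/(-51*(45 - 51) + 1892)) + 1921 = (1472 + 1/(-51*(-6) + 1892)) + 1921 = (1472 + 1/(306 + 1892)) + 1921 = (1472 + 1/2198) + 1921 = 3235457/2198 + 1921 = 7457815/2198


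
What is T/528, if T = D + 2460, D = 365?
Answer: 2825/528 ≈ 5.3504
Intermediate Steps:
T = 2825 (T = 365 + 2460 = 2825)
T/528 = 2825/528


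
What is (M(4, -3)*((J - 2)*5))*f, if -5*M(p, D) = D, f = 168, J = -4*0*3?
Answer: -1008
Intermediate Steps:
J = 0 (J = 0*3 = 0)
M(p, D) = -D/5
(M(4, -3)*((J - 2)*5))*f = ((-1/5*(-3))*((0 - 2)*5))*168 = (3*(-2*5)/5)*168 = ((3/5)*(-10))*168 = -6*168 = -1008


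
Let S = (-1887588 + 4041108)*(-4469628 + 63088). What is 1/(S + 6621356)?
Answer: -1/9489565399444 ≈ -1.0538e-13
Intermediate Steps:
S = -9489572020800 (S = 2153520*(-4406540) = -9489572020800)
1/(S + 6621356) = 1/(-9489572020800 + 6621356) = 1/(-9489565399444) = -1/9489565399444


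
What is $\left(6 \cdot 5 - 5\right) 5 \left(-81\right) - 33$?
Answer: $-10158$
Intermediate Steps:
$\left(6 \cdot 5 - 5\right) 5 \left(-81\right) - 33 = \left(30 - 5\right) 5 \left(-81\right) - 33 = 25 \cdot 5 \left(-81\right) - 33 = 125 \left(-81\right) - 33 = -10125 - 33 = -10158$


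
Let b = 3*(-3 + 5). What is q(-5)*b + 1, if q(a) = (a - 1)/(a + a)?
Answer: 23/5 ≈ 4.6000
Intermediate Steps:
q(a) = (-1 + a)/(2*a) (q(a) = (-1 + a)/((2*a)) = (-1 + a)*(1/(2*a)) = (-1 + a)/(2*a))
b = 6 (b = 3*2 = 6)
q(-5)*b + 1 = ((1/2)*(-1 - 5)/(-5))*6 + 1 = ((1/2)*(-1/5)*(-6))*6 + 1 = (3/5)*6 + 1 = 18/5 + 1 = 23/5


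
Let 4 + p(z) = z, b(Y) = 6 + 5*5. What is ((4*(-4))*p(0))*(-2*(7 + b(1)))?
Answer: -4864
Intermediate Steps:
b(Y) = 31 (b(Y) = 6 + 25 = 31)
p(z) = -4 + z
((4*(-4))*p(0))*(-2*(7 + b(1))) = ((4*(-4))*(-4 + 0))*(-2*(7 + 31)) = (-16*(-4))*(-2*38) = 64*(-76) = -4864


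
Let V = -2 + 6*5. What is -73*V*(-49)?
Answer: 100156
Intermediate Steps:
V = 28 (V = -2 + 30 = 28)
-73*V*(-49) = -73*28*(-49) = -2044*(-49) = 100156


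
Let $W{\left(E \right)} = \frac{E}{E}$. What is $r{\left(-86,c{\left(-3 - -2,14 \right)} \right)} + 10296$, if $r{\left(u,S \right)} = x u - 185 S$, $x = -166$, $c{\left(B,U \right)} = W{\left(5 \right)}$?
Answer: $24387$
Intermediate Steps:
$W{\left(E \right)} = 1$
$c{\left(B,U \right)} = 1$
$r{\left(u,S \right)} = - 185 S - 166 u$ ($r{\left(u,S \right)} = - 166 u - 185 S = - 185 S - 166 u$)
$r{\left(-86,c{\left(-3 - -2,14 \right)} \right)} + 10296 = \left(\left(-185\right) 1 - -14276\right) + 10296 = \left(-185 + 14276\right) + 10296 = 14091 + 10296 = 24387$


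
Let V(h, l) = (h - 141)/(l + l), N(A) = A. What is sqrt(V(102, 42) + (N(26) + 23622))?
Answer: sqrt(4634917)/14 ≈ 153.78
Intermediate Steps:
V(h, l) = (-141 + h)/(2*l) (V(h, l) = (-141 + h)/((2*l)) = (-141 + h)*(1/(2*l)) = (-141 + h)/(2*l))
sqrt(V(102, 42) + (N(26) + 23622)) = sqrt((1/2)*(-141 + 102)/42 + (26 + 23622)) = sqrt((1/2)*(1/42)*(-39) + 23648) = sqrt(-13/28 + 23648) = sqrt(662131/28) = sqrt(4634917)/14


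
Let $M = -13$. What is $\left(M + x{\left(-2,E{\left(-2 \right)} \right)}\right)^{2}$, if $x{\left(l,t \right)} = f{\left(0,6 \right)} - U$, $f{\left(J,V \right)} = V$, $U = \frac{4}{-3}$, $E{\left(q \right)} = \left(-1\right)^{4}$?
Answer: $\frac{289}{9} \approx 32.111$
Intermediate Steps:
$E{\left(q \right)} = 1$
$U = - \frac{4}{3}$ ($U = 4 \left(- \frac{1}{3}\right) = - \frac{4}{3} \approx -1.3333$)
$x{\left(l,t \right)} = \frac{22}{3}$ ($x{\left(l,t \right)} = 6 - - \frac{4}{3} = 6 + \frac{4}{3} = \frac{22}{3}$)
$\left(M + x{\left(-2,E{\left(-2 \right)} \right)}\right)^{2} = \left(-13 + \frac{22}{3}\right)^{2} = \left(- \frac{17}{3}\right)^{2} = \frac{289}{9}$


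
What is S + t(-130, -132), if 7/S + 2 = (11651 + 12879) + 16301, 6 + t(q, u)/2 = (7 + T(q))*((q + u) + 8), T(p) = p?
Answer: 2550669295/40829 ≈ 62472.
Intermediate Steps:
t(q, u) = -12 + 2*(7 + q)*(8 + q + u) (t(q, u) = -12 + 2*((7 + q)*((q + u) + 8)) = -12 + 2*((7 + q)*(8 + q + u)) = -12 + 2*(7 + q)*(8 + q + u))
S = 7/40829 (S = 7/(-2 + ((11651 + 12879) + 16301)) = 7/(-2 + (24530 + 16301)) = 7/(-2 + 40831) = 7/40829 ≈ 0.00017145)
S + t(-130, -132) = 7/40829 + (100 + 2*(-130)² + 14*(-132) + 30*(-130) + 2*(-130)*(-132)) = 7/40829 + (100 + 2*16900 - 1848 - 3900 + 34320) = 7/40829 + (100 + 33800 - 1848 - 3900 + 34320) = 7/40829 + 62472 = 2550669295/40829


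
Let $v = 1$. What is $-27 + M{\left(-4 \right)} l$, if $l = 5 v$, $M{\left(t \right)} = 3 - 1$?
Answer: $-17$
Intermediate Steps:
$M{\left(t \right)} = 2$
$l = 5$ ($l = 5 \cdot 1 = 5$)
$-27 + M{\left(-4 \right)} l = -27 + 2 \cdot 5 = -27 + 10 = -17$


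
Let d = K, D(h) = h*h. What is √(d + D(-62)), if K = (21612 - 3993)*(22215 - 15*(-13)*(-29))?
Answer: 2*√72943621 ≈ 17081.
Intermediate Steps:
D(h) = h²
K = 291770640 (K = 17619*(22215 + 195*(-29)) = 17619*(22215 - 5655) = 17619*16560 = 291770640)
d = 291770640
√(d + D(-62)) = √(291770640 + (-62)²) = √(291770640 + 3844) = √291774484 = 2*√72943621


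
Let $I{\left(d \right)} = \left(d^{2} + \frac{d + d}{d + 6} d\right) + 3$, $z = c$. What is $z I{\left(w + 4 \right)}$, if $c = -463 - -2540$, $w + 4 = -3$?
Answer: $37386$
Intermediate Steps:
$w = -7$ ($w = -4 - 3 = -7$)
$c = 2077$ ($c = -463 + 2540 = 2077$)
$z = 2077$
$I{\left(d \right)} = 3 + d^{2} + \frac{2 d^{2}}{6 + d}$ ($I{\left(d \right)} = \left(d^{2} + \frac{2 d}{6 + d} d\right) + 3 = \left(d^{2} + \frac{2 d^{2}}{6 + d}\right) + 3 = 3 + d^{2} + \frac{2 d^{2}}{6 + d}$)
$z I{\left(w + 4 \right)} = 2077 \frac{18 + \left(-7 + 4\right)^{3} + 3 \left(-7 + 4\right) + 8 \left(-7 + 4\right)^{2}}{6 + \left(-7 + 4\right)} = 2077 \frac{18 + \left(-3\right)^{3} + 3 \left(-3\right) + 8 \left(-3\right)^{2}}{6 - 3} = 2077 \frac{18 - 27 - 9 + 8 \cdot 9}{3} = 2077 \frac{18 - 27 - 9 + 72}{3} = 2077 \cdot \frac{1}{3} \cdot 54 = 2077 \cdot 18 = 37386$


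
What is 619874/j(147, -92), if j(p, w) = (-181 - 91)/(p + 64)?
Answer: -65396707/136 ≈ -4.8086e+5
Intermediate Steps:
j(p, w) = -272/(64 + p)
619874/j(147, -92) = 619874/((-272/(64 + 147))) = 619874/((-272/211)) = 619874/((-272*1/211)) = 619874/(-272/211) = 619874*(-211/272) = -65396707/136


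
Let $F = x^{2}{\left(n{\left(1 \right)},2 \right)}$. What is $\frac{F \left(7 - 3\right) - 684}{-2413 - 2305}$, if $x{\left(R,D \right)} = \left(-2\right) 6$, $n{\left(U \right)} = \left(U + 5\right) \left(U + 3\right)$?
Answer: $\frac{54}{2359} \approx 0.022891$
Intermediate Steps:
$n{\left(U \right)} = \left(3 + U\right) \left(5 + U\right)$ ($n{\left(U \right)} = \left(5 + U\right) \left(3 + U\right) = \left(3 + U\right) \left(5 + U\right)$)
$x{\left(R,D \right)} = -12$
$F = 144$ ($F = \left(-12\right)^{2} = 144$)
$\frac{F \left(7 - 3\right) - 684}{-2413 - 2305} = \frac{144 \left(7 - 3\right) - 684}{-2413 - 2305} = \frac{144 \cdot 4 - 684}{-4718} = \left(576 - 684\right) \left(- \frac{1}{4718}\right) = \left(-108\right) \left(- \frac{1}{4718}\right) = \frac{54}{2359}$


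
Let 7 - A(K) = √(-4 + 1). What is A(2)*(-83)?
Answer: -581 + 83*I*√3 ≈ -581.0 + 143.76*I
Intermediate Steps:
A(K) = 7 - I*√3 (A(K) = 7 - √(-4 + 1) = 7 - √(-3) = 7 - I*√3)
A(2)*(-83) = (7 - I*√3)*(-83) = -581 + 83*I*√3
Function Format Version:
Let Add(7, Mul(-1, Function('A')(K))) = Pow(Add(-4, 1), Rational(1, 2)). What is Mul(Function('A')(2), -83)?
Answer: Add(-581, Mul(83, I, Pow(3, Rational(1, 2)))) ≈ Add(-581.00, Mul(143.76, I))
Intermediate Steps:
Function('A')(K) = Add(7, Mul(-1, I, Pow(3, Rational(1, 2)))) (Function('A')(K) = Add(7, Mul(-1, Pow(Add(-4, 1), Rational(1, 2)))) = Add(7, Mul(-1, Pow(-3, Rational(1, 2)))) = Add(7, Mul(-1, Mul(I, Pow(3, Rational(1, 2))))) = Add(7, Mul(-1, I, Pow(3, Rational(1, 2)))))
Mul(Function('A')(2), -83) = Mul(Add(7, Mul(-1, I, Pow(3, Rational(1, 2)))), -83) = Add(-581, Mul(83, I, Pow(3, Rational(1, 2))))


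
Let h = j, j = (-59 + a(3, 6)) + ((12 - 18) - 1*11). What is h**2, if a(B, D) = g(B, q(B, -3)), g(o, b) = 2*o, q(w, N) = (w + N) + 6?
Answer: 4900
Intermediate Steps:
q(w, N) = 6 + N + w (q(w, N) = (N + w) + 6 = 6 + N + w)
a(B, D) = 2*B
j = -70 (j = (-59 + 2*3) + ((12 - 18) - 1*11) = (-59 + 6) + (-6 - 11) = -53 - 17 = -70)
h = -70
h**2 = (-70)**2 = 4900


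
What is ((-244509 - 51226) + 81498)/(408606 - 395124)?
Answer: -214237/13482 ≈ -15.891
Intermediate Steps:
((-244509 - 51226) + 81498)/(408606 - 395124) = (-295735 + 81498)/13482 = -214237*1/13482 = -214237/13482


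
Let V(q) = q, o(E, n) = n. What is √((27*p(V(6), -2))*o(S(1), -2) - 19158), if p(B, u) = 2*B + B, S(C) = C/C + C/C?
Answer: I*√20130 ≈ 141.88*I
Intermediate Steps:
S(C) = 2 (S(C) = 1 + 1 = 2)
p(B, u) = 3*B
√((27*p(V(6), -2))*o(S(1), -2) - 19158) = √((27*(3*6))*(-2) - 19158) = √((27*18)*(-2) - 19158) = √(486*(-2) - 19158) = √(-972 - 19158) = √(-20130) = I*√20130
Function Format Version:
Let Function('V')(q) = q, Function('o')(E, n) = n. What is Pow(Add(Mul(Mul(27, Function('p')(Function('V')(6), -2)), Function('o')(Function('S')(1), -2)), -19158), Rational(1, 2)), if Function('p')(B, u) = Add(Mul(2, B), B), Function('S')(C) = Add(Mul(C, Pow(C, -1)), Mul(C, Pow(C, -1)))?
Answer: Mul(I, Pow(20130, Rational(1, 2))) ≈ Mul(141.88, I)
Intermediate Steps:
Function('S')(C) = 2 (Function('S')(C) = Add(1, 1) = 2)
Function('p')(B, u) = Mul(3, B)
Pow(Add(Mul(Mul(27, Function('p')(Function('V')(6), -2)), Function('o')(Function('S')(1), -2)), -19158), Rational(1, 2)) = Pow(Add(Mul(Mul(27, Mul(3, 6)), -2), -19158), Rational(1, 2)) = Pow(Add(Mul(Mul(27, 18), -2), -19158), Rational(1, 2)) = Pow(Add(Mul(486, -2), -19158), Rational(1, 2)) = Pow(Add(-972, -19158), Rational(1, 2)) = Pow(-20130, Rational(1, 2)) = Mul(I, Pow(20130, Rational(1, 2)))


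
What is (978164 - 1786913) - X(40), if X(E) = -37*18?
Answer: -808083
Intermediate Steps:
X(E) = -666
(978164 - 1786913) - X(40) = (978164 - 1786913) - 1*(-666) = -808749 + 666 = -808083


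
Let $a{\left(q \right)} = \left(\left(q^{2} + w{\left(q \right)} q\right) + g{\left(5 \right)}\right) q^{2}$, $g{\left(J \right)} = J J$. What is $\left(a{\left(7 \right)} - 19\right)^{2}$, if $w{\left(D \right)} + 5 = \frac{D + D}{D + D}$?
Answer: $4995225$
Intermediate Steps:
$g{\left(J \right)} = J^{2}$
$w{\left(D \right)} = -4$ ($w{\left(D \right)} = -5 + \frac{D + D}{D + D} = -5 + \frac{2 D}{2 D} = -5 + 2 D \frac{1}{2 D} = -5 + 1 = -4$)
$a{\left(q \right)} = q^{2} \left(25 + q^{2} - 4 q\right)$ ($a{\left(q \right)} = \left(\left(q^{2} - 4 q\right) + 5^{2}\right) q^{2} = \left(\left(q^{2} - 4 q\right) + 25\right) q^{2} = \left(25 + q^{2} - 4 q\right) q^{2} = q^{2} \left(25 + q^{2} - 4 q\right)$)
$\left(a{\left(7 \right)} - 19\right)^{2} = \left(7^{2} \left(25 + 7^{2} - 28\right) - 19\right)^{2} = \left(49 \left(25 + 49 - 28\right) - 19\right)^{2} = \left(49 \cdot 46 - 19\right)^{2} = \left(2254 - 19\right)^{2} = 2235^{2} = 4995225$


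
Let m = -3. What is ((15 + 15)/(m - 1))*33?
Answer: -495/2 ≈ -247.50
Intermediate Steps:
((15 + 15)/(m - 1))*33 = ((15 + 15)/(-3 - 1))*33 = (30/(-4))*33 = (30*(-1/4))*33 = -15/2*33 = -495/2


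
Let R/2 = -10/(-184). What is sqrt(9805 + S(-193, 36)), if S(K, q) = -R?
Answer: 5*sqrt(829886)/46 ≈ 99.020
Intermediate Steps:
R = 5/46 (R = 2*(-10/(-184)) = 2*(-10*(-1/184)) = 2*(5/92) = 5/46 ≈ 0.10870)
S(K, q) = -5/46 (S(K, q) = -1*5/46 = -5/46)
sqrt(9805 + S(-193, 36)) = sqrt(9805 - 5/46) = sqrt(451025/46) = 5*sqrt(829886)/46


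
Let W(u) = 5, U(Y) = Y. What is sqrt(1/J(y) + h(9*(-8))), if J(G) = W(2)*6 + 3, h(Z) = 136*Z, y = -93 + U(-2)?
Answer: I*sqrt(10663455)/33 ≈ 98.954*I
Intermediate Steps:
y = -95 (y = -93 - 2 = -95)
J(G) = 33 (J(G) = 5*6 + 3 = 30 + 3 = 33)
sqrt(1/J(y) + h(9*(-8))) = sqrt(1/33 + 136*(9*(-8))) = sqrt(1/33 + 136*(-72)) = sqrt(1/33 - 9792) = sqrt(-323135/33) = I*sqrt(10663455)/33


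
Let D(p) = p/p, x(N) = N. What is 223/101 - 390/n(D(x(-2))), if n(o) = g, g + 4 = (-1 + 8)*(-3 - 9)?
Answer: 29507/4444 ≈ 6.6397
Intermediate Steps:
D(p) = 1
g = -88 (g = -4 + (-1 + 8)*(-3 - 9) = -4 + 7*(-12) = -4 - 84 = -88)
n(o) = -88
223/101 - 390/n(D(x(-2))) = 223/101 - 390/(-88) = 223*(1/101) - 390*(-1/88) = 223/101 + 195/44 = 29507/4444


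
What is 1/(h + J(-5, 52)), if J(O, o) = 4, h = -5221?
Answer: -1/5217 ≈ -0.00019168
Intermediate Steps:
1/(h + J(-5, 52)) = 1/(-5221 + 4) = 1/(-5217) = -1/5217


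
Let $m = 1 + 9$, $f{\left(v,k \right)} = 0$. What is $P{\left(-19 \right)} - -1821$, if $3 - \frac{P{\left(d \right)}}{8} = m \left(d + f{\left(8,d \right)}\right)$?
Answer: $3365$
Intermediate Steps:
$m = 10$
$P{\left(d \right)} = 24 - 80 d$ ($P{\left(d \right)} = 24 - 8 \cdot 10 \left(d + 0\right) = 24 - 8 \cdot 10 d = 24 - 80 d$)
$P{\left(-19 \right)} - -1821 = \left(24 - -1520\right) - -1821 = \left(24 + 1520\right) + 1821 = 1544 + 1821 = 3365$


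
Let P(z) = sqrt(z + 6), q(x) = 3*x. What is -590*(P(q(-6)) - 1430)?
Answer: 843700 - 1180*I*sqrt(3) ≈ 8.437e+5 - 2043.8*I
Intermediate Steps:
P(z) = sqrt(6 + z)
-590*(P(q(-6)) - 1430) = -590*(sqrt(6 + 3*(-6)) - 1430) = -590*(sqrt(6 - 18) - 1430) = -590*(sqrt(-12) - 1430) = -590*(2*I*sqrt(3) - 1430) = -590*(-1430 + 2*I*sqrt(3)) = 843700 - 1180*I*sqrt(3)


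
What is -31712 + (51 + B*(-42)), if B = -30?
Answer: -30401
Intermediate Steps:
-31712 + (51 + B*(-42)) = -31712 + (51 - 30*(-42)) = -31712 + (51 + 1260) = -31712 + 1311 = -30401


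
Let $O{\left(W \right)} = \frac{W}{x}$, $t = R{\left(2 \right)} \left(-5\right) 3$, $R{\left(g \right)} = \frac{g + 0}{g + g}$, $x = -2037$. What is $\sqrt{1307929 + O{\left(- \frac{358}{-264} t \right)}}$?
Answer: $\frac{\sqrt{10506827010715266}}{89628} \approx 1143.6$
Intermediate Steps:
$R{\left(g \right)} = \frac{1}{2}$ ($R{\left(g \right)} = \frac{g}{2 g} = g \frac{1}{2 g} = \frac{1}{2}$)
$t = - \frac{15}{2}$ ($t = \frac{1}{2} \left(-5\right) 3 = \left(- \frac{5}{2}\right) 3 = - \frac{15}{2} \approx -7.5$)
$O{\left(W \right)} = - \frac{W}{2037}$ ($O{\left(W \right)} = \frac{W}{-2037} = W \left(- \frac{1}{2037}\right) = - \frac{W}{2037}$)
$\sqrt{1307929 + O{\left(- \frac{358}{-264} t \right)}} = \sqrt{1307929 - \frac{- \frac{358}{-264} \left(- \frac{15}{2}\right)}{2037}} = \sqrt{1307929 - \frac{\left(-358\right) \left(- \frac{1}{264}\right) \left(- \frac{15}{2}\right)}{2037}} = \sqrt{1307929 - \frac{\frac{179}{132} \left(- \frac{15}{2}\right)}{2037}} = \sqrt{1307929 - - \frac{895}{179256}} = \sqrt{1307929 + \frac{895}{179256}} = \sqrt{\frac{234454121719}{179256}} = \frac{\sqrt{10506827010715266}}{89628}$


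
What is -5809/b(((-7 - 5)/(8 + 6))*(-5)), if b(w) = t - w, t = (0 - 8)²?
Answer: -40663/418 ≈ -97.280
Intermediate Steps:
t = 64 (t = (-8)² = 64)
b(w) = 64 - w
-5809/b(((-7 - 5)/(8 + 6))*(-5)) = -5809/(64 - (-7 - 5)/(8 + 6)*(-5)) = -5809/(64 - (-12/14)*(-5)) = -5809/(64 - (-12*1/14)*(-5)) = -5809/(64 - (-6)*(-5)/7) = -5809/(64 - 1*30/7) = -5809/(64 - 30/7) = -5809/418/7 = -5809*7/418 = -40663/418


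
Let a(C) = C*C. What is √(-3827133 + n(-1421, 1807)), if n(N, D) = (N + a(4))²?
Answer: 2*I*√463277 ≈ 1361.3*I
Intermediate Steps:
a(C) = C²
n(N, D) = (16 + N)² (n(N, D) = (N + 4²)² = (N + 16)² = (16 + N)²)
√(-3827133 + n(-1421, 1807)) = √(-3827133 + (16 - 1421)²) = √(-3827133 + (-1405)²) = √(-3827133 + 1974025) = √(-1853108) = 2*I*√463277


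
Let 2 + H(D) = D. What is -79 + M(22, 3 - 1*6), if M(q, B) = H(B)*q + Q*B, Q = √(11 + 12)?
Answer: -189 - 3*√23 ≈ -203.39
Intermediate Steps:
H(D) = -2 + D
Q = √23 ≈ 4.7958
M(q, B) = B*√23 + q*(-2 + B) (M(q, B) = (-2 + B)*q + √23*B = q*(-2 + B) + B*√23 = B*√23 + q*(-2 + B))
-79 + M(22, 3 - 1*6) = -79 + ((3 - 1*6)*√23 + 22*(-2 + (3 - 1*6))) = -79 + ((3 - 6)*√23 + 22*(-2 + (3 - 6))) = -79 + (-3*√23 + 22*(-2 - 3)) = -79 + (-3*√23 + 22*(-5)) = -79 + (-3*√23 - 110) = -79 + (-110 - 3*√23) = -189 - 3*√23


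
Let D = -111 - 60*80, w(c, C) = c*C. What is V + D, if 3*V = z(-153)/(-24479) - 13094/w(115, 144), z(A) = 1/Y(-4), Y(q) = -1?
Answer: -2986334861693/608058360 ≈ -4911.3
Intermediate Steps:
w(c, C) = C*c
z(A) = -1 (z(A) = 1/(-1) = -1)
D = -4911 (D = -111 - 4800 = -4911)
V = -160255733/608058360 (V = (-1/(-24479) - 13094/(144*115))/3 = (-1*(-1/24479) - 13094/16560)/3 = (1/24479 - 13094*1/16560)/3 = (1/24479 - 6547/8280)/3 = (⅓)*(-160255733/202686120) = -160255733/608058360 ≈ -0.26355)
V + D = -160255733/608058360 - 4911 = -2986334861693/608058360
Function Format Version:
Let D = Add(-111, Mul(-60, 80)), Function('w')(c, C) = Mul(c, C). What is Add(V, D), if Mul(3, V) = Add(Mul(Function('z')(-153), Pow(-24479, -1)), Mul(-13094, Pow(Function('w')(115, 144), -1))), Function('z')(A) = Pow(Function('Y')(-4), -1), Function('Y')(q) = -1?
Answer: Rational(-2986334861693, 608058360) ≈ -4911.3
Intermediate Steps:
Function('w')(c, C) = Mul(C, c)
Function('z')(A) = -1 (Function('z')(A) = Pow(-1, -1) = -1)
D = -4911 (D = Add(-111, -4800) = -4911)
V = Rational(-160255733, 608058360) (V = Mul(Rational(1, 3), Add(Mul(-1, Pow(-24479, -1)), Mul(-13094, Pow(Mul(144, 115), -1)))) = Mul(Rational(1, 3), Add(Mul(-1, Rational(-1, 24479)), Mul(-13094, Pow(16560, -1)))) = Mul(Rational(1, 3), Add(Rational(1, 24479), Mul(-13094, Rational(1, 16560)))) = Mul(Rational(1, 3), Add(Rational(1, 24479), Rational(-6547, 8280))) = Mul(Rational(1, 3), Rational(-160255733, 202686120)) = Rational(-160255733, 608058360) ≈ -0.26355)
Add(V, D) = Add(Rational(-160255733, 608058360), -4911) = Rational(-2986334861693, 608058360)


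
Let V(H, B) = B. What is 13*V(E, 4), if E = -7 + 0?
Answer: 52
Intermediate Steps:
E = -7
13*V(E, 4) = 13*4 = 52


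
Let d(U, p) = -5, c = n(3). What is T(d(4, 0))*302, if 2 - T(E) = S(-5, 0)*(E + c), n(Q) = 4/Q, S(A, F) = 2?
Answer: 8456/3 ≈ 2818.7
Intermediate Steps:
c = 4/3 ≈ 1.3333
T(E) = -⅔ - 2*E (T(E) = 2 - 2*(E + 4/3) = 2 - 2*(4/3 + E) = 2 - (8/3 + 2*E) = 2 + (-8/3 - 2*E) = -⅔ - 2*E)
T(d(4, 0))*302 = (-⅔ - 2*(-5))*302 = (-⅔ + 10)*302 = (28/3)*302 = 8456/3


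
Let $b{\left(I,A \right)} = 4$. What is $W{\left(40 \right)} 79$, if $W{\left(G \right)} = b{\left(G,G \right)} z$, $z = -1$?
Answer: $-316$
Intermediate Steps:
$W{\left(G \right)} = -4$ ($W{\left(G \right)} = 4 \left(-1\right) = -4$)
$W{\left(40 \right)} 79 = \left(-4\right) 79 = -316$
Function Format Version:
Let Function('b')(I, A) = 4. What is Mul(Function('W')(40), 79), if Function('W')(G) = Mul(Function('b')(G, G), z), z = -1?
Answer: -316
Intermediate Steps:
Function('W')(G) = -4 (Function('W')(G) = Mul(4, -1) = -4)
Mul(Function('W')(40), 79) = Mul(-4, 79) = -316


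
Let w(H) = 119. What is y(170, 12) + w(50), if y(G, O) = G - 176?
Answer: 113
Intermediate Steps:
y(G, O) = -176 + G
y(170, 12) + w(50) = (-176 + 170) + 119 = -6 + 119 = 113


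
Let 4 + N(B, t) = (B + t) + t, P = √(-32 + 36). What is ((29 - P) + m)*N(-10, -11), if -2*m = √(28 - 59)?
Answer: -972 + 18*I*√31 ≈ -972.0 + 100.22*I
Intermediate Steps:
m = -I*√31/2 (m = -√(28 - 59)/2 = -I*√31/2 ≈ -2.7839*I)
P = 2 (P = √4 = 2)
N(B, t) = -4 + B + 2*t (N(B, t) = -4 + ((B + t) + t) = -4 + (B + 2*t) = -4 + B + 2*t)
((29 - P) + m)*N(-10, -11) = ((29 - 1*2) - I*√31/2)*(-4 - 10 + 2*(-11)) = ((29 - 2) - I*√31/2)*(-4 - 10 - 22) = (27 - I*√31/2)*(-36) = -972 + 18*I*√31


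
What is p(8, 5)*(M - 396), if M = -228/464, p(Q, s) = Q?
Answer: -91986/29 ≈ -3171.9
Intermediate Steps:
M = -57/116 (M = -228*1/464 = -57/116 ≈ -0.49138)
p(8, 5)*(M - 396) = 8*(-57/116 - 396) = 8*(-45993/116) = -91986/29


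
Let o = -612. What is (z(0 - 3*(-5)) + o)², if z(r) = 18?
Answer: 352836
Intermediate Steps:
(z(0 - 3*(-5)) + o)² = (18 - 612)² = (-594)² = 352836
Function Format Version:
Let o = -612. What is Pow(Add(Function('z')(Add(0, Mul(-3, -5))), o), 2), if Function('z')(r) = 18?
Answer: 352836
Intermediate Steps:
Pow(Add(Function('z')(Add(0, Mul(-3, -5))), o), 2) = Pow(Add(18, -612), 2) = Pow(-594, 2) = 352836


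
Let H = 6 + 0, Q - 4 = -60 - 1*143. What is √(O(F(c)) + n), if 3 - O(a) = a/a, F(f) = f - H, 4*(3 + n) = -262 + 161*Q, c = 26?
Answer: I*√32305/2 ≈ 89.868*I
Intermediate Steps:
Q = -199 (Q = 4 + (-60 - 1*143) = 4 + (-60 - 143) = 4 - 203 = -199)
n = -32313/4 (n = -3 + (-262 + 161*(-199))/4 = -3 + (-262 - 32039)/4 = -3 + (¼)*(-32301) = -3 - 32301/4 = -32313/4 ≈ -8078.3)
H = 6
F(f) = -6 + f (F(f) = f - 1*6 = f - 6 = -6 + f)
O(a) = 2 (O(a) = 3 - a/a = 3 - 1*1 = 3 - 1 = 2)
√(O(F(c)) + n) = √(2 - 32313/4) = √(-32305/4) = I*√32305/2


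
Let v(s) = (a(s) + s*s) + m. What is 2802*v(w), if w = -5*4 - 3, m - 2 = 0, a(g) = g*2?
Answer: 1358970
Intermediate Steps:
a(g) = 2*g
m = 2 (m = 2 + 0 = 2)
w = -23 (w = -20 - 3 = -23)
v(s) = 2 + s² + 2*s (v(s) = (2*s + s*s) + 2 = (2*s + s²) + 2 = (s² + 2*s) + 2 = 2 + s² + 2*s)
2802*v(w) = 2802*(2 + (-23)² + 2*(-23)) = 2802*(2 + 529 - 46) = 2802*485 = 1358970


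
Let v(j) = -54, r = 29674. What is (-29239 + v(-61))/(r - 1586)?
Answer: -29293/28088 ≈ -1.0429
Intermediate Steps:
(-29239 + v(-61))/(r - 1586) = (-29239 - 54)/(29674 - 1586) = -29293/28088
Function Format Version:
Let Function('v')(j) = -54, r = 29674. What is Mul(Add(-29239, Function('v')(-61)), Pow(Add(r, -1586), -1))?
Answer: Rational(-29293, 28088) ≈ -1.0429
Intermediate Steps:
Mul(Add(-29239, Function('v')(-61)), Pow(Add(r, -1586), -1)) = Mul(Add(-29239, -54), Pow(Add(29674, -1586), -1)) = Mul(-29293, Pow(28088, -1)) = Mul(-29293, Rational(1, 28088)) = Rational(-29293, 28088)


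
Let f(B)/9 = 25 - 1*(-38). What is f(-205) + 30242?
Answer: 30809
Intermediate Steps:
f(B) = 567 (f(B) = 9*(25 - 1*(-38)) = 9*(25 + 38) = 9*63 = 567)
f(-205) + 30242 = 567 + 30242 = 30809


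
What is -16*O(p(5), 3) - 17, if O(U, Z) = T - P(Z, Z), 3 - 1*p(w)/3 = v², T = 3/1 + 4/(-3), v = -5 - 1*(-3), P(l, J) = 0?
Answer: -131/3 ≈ -43.667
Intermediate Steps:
v = -2 (v = -5 + 3 = -2)
T = 5/3 (T = 3*1 + 4*(-⅓) = 3 - 4/3 = 5/3 ≈ 1.6667)
p(w) = -3 (p(w) = 9 - 3*(-2)² = 9 - 3*4 = 9 - 12 = -3)
O(U, Z) = 5/3 (O(U, Z) = 5/3 - 1*0 = 5/3 + 0 = 5/3)
-16*O(p(5), 3) - 17 = -16*5/3 - 17 = -80/3 - 17 = -131/3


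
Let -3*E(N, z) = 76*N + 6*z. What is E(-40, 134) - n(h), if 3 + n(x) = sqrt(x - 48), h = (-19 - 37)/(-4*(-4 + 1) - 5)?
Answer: 2245/3 - 2*I*sqrt(14) ≈ 748.33 - 7.4833*I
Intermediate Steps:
E(N, z) = -2*z - 76*N/3 (E(N, z) = -(76*N + 6*z)/3 = -(6*z + 76*N)/3 = -2*z - 76*N/3)
h = -8 (h = -56/(-4*(-3) - 5) = -56/(12 - 5) = -56/7 = -56*1/7 = -8)
n(x) = -3 + sqrt(-48 + x) (n(x) = -3 + sqrt(x - 48) = -3 + sqrt(-48 + x))
E(-40, 134) - n(h) = (-2*134 - 76/3*(-40)) - (-3 + sqrt(-48 - 8)) = (-268 + 3040/3) - (-3 + sqrt(-56)) = 2236/3 - (-3 + 2*I*sqrt(14)) = 2236/3 + (3 - 2*I*sqrt(14)) = 2245/3 - 2*I*sqrt(14)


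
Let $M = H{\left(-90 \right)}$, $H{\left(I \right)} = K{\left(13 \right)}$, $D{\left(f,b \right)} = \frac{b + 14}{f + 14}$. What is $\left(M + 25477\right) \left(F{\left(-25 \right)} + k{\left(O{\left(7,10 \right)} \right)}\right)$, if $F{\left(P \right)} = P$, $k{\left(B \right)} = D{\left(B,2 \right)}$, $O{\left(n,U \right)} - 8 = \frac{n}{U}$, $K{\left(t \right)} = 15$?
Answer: $- \frac{140588380}{227} \approx -6.1933 \cdot 10^{5}$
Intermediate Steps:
$D{\left(f,b \right)} = \frac{14 + b}{14 + f}$
$O{\left(n,U \right)} = 8 + \frac{n}{U}$
$k{\left(B \right)} = \frac{16}{14 + B}$ ($k{\left(B \right)} = \frac{14 + 2}{14 + B} = \frac{1}{14 + B} 16 = \frac{16}{14 + B}$)
$H{\left(I \right)} = 15$
$M = 15$
$\left(M + 25477\right) \left(F{\left(-25 \right)} + k{\left(O{\left(7,10 \right)} \right)}\right) = \left(15 + 25477\right) \left(-25 + \frac{16}{14 + \left(8 + \frac{7}{10}\right)}\right) = 25492 \left(-25 + \frac{16}{14 + \left(8 + 7 \cdot \frac{1}{10}\right)}\right) = 25492 \left(-25 + \frac{16}{14 + \left(8 + \frac{7}{10}\right)}\right) = 25492 \left(-25 + \frac{16}{14 + \frac{87}{10}}\right) = 25492 \left(-25 + \frac{16}{\frac{227}{10}}\right) = 25492 \left(-25 + 16 \cdot \frac{10}{227}\right) = 25492 \left(-25 + \frac{160}{227}\right) = 25492 \left(- \frac{5515}{227}\right) = - \frac{140588380}{227}$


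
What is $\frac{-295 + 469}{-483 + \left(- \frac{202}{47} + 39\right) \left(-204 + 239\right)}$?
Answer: $\frac{4089}{17192} \approx 0.23784$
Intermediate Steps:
$\frac{-295 + 469}{-483 + \left(- \frac{202}{47} + 39\right) \left(-204 + 239\right)} = \frac{174}{-483 + \left(\left(-202\right) \frac{1}{47} + 39\right) 35} = \frac{174}{-483 + \left(- \frac{202}{47} + 39\right) 35} = \frac{174}{-483 + \frac{1631}{47} \cdot 35} = \frac{174}{-483 + \frac{57085}{47}} = \frac{174}{\frac{34384}{47}} = 174 \cdot \frac{47}{34384} = \frac{4089}{17192}$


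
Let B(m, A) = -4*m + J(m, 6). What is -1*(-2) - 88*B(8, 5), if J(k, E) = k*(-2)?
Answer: 4226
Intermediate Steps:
J(k, E) = -2*k
B(m, A) = -6*m (B(m, A) = -4*m - 2*m = -6*m)
-1*(-2) - 88*B(8, 5) = -1*(-2) - (-528)*8 = 2 - 88*(-48) = 2 + 4224 = 4226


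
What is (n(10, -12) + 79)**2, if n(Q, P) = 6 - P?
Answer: 9409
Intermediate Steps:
(n(10, -12) + 79)**2 = ((6 - 1*(-12)) + 79)**2 = ((6 + 12) + 79)**2 = (18 + 79)**2 = 97**2 = 9409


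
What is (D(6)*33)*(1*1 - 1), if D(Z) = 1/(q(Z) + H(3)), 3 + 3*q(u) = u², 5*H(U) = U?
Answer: 0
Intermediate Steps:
H(U) = U/5
q(u) = -1 + u²/3
D(Z) = 1/(-⅖ + Z²/3) (D(Z) = 1/((-1 + Z²/3) + (⅕)*3) = 1/((-1 + Z²/3) + ⅗) = 1/(-⅖ + Z²/3))
(D(6)*33)*(1*1 - 1) = ((15/(-6 + 5*6²))*33)*(1*1 - 1) = ((15/(-6 + 5*36))*33)*(1 - 1) = ((15/(-6 + 180))*33)*0 = ((15/174)*33)*0 = ((15*(1/174))*33)*0 = ((5/58)*33)*0 = (165/58)*0 = 0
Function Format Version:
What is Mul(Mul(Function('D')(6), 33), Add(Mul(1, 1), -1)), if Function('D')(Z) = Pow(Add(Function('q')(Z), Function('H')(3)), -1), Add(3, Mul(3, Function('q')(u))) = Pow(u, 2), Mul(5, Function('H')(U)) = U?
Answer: 0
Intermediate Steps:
Function('H')(U) = Mul(Rational(1, 5), U)
Function('q')(u) = Add(-1, Mul(Rational(1, 3), Pow(u, 2)))
Function('D')(Z) = Pow(Add(Rational(-2, 5), Mul(Rational(1, 3), Pow(Z, 2))), -1) (Function('D')(Z) = Pow(Add(Add(-1, Mul(Rational(1, 3), Pow(Z, 2))), Mul(Rational(1, 5), 3)), -1) = Pow(Add(Add(-1, Mul(Rational(1, 3), Pow(Z, 2))), Rational(3, 5)), -1) = Pow(Add(Rational(-2, 5), Mul(Rational(1, 3), Pow(Z, 2))), -1))
Mul(Mul(Function('D')(6), 33), Add(Mul(1, 1), -1)) = Mul(Mul(Mul(15, Pow(Add(-6, Mul(5, Pow(6, 2))), -1)), 33), Add(Mul(1, 1), -1)) = Mul(Mul(Mul(15, Pow(Add(-6, Mul(5, 36)), -1)), 33), Add(1, -1)) = Mul(Mul(Mul(15, Pow(Add(-6, 180), -1)), 33), 0) = Mul(Mul(Mul(15, Pow(174, -1)), 33), 0) = Mul(Mul(Mul(15, Rational(1, 174)), 33), 0) = Mul(Mul(Rational(5, 58), 33), 0) = Mul(Rational(165, 58), 0) = 0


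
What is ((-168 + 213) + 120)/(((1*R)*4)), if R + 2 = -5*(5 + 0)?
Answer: -55/36 ≈ -1.5278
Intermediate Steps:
R = -27 (R = -2 - 5*(5 + 0) = -2 - 5*5 = -2 - 25 = -27)
((-168 + 213) + 120)/(((1*R)*4)) = ((-168 + 213) + 120)/(((1*(-27))*4)) = (45 + 120)/((-27*4)) = 165/(-108) = 165*(-1/108) = -55/36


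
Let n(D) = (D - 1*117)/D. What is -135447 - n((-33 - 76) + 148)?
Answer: -135445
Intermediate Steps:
n(D) = (-117 + D)/D (n(D) = (D - 117)/D = (-117 + D)/D)
-135447 - n((-33 - 76) + 148) = -135447 - (-117 + ((-33 - 76) + 148))/((-33 - 76) + 148) = -135447 - (-117 + (-109 + 148))/(-109 + 148) = -135447 - (-117 + 39)/39 = -135447 - (-78)/39 = -135447 - 1*(-2) = -135447 + 2 = -135445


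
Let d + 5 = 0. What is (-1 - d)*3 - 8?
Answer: 4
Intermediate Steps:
d = -5 (d = -5 + 0 = -5)
(-1 - d)*3 - 8 = (-1 - 1*(-5))*3 - 8 = (-1 + 5)*3 - 8 = 4*3 - 8 = 12 - 8 = 4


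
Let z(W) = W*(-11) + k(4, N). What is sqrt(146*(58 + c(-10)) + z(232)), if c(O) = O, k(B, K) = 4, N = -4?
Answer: 2*sqrt(1115) ≈ 66.783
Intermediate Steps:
z(W) = 4 - 11*W (z(W) = W*(-11) + 4 = -11*W + 4 = 4 - 11*W)
sqrt(146*(58 + c(-10)) + z(232)) = sqrt(146*(58 - 10) + (4 - 11*232)) = sqrt(146*48 + (4 - 2552)) = sqrt(7008 - 2548) = sqrt(4460) = 2*sqrt(1115)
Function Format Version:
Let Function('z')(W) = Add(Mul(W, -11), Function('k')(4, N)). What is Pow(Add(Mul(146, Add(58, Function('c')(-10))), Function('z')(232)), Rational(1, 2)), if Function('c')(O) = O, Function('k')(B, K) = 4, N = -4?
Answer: Mul(2, Pow(1115, Rational(1, 2))) ≈ 66.783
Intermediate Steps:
Function('z')(W) = Add(4, Mul(-11, W)) (Function('z')(W) = Add(Mul(W, -11), 4) = Add(Mul(-11, W), 4) = Add(4, Mul(-11, W)))
Pow(Add(Mul(146, Add(58, Function('c')(-10))), Function('z')(232)), Rational(1, 2)) = Pow(Add(Mul(146, Add(58, -10)), Add(4, Mul(-11, 232))), Rational(1, 2)) = Pow(Add(Mul(146, 48), Add(4, -2552)), Rational(1, 2)) = Pow(Add(7008, -2548), Rational(1, 2)) = Pow(4460, Rational(1, 2)) = Mul(2, Pow(1115, Rational(1, 2)))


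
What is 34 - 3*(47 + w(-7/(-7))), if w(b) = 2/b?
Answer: -113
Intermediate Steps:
34 - 3*(47 + w(-7/(-7))) = 34 - 3*(47 + 2/((-7/(-7)))) = 34 - 3*(47 + 2/((-7*(-⅐)))) = 34 - 3*(47 + 2/1) = 34 - 3*(47 + 2*1) = 34 - 3*(47 + 2) = 34 - 3*49 = 34 - 147 = -113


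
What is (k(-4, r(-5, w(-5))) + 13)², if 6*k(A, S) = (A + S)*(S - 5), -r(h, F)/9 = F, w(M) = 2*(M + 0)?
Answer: 13645636/9 ≈ 1.5162e+6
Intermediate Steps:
w(M) = 2*M
r(h, F) = -9*F
k(A, S) = (-5 + S)*(A + S)/6 (k(A, S) = ((A + S)*(S - 5))/6 = ((A + S)*(-5 + S))/6 = ((-5 + S)*(A + S))/6 = (-5 + S)*(A + S)/6)
(k(-4, r(-5, w(-5))) + 13)² = ((-⅚*(-4) - (-15)*2*(-5)/2 + (-18*(-5))²/6 + (⅙)*(-4)*(-18*(-5))) + 13)² = ((10/3 - (-15)*(-10)/2 + (-9*(-10))²/6 + (⅙)*(-4)*(-9*(-10))) + 13)² = ((10/3 - ⅚*90 + (⅙)*90² + (⅙)*(-4)*90) + 13)² = ((10/3 - 75 + (⅙)*8100 - 60) + 13)² = ((10/3 - 75 + 1350 - 60) + 13)² = (3655/3 + 13)² = (3694/3)² = 13645636/9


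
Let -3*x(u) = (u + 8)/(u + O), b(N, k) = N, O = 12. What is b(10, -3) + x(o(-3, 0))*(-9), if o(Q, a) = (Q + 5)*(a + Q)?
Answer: 11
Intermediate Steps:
o(Q, a) = (5 + Q)*(Q + a)
x(u) = -(8 + u)/(3*(12 + u)) (x(u) = -(u + 8)/(3*(u + 12)) = -(8 + u)/(3*(12 + u)))
b(10, -3) + x(o(-3, 0))*(-9) = 10 + ((-8 - ((-3)² + 5*(-3) + 5*0 - 3*0))/(3*(12 + ((-3)² + 5*(-3) + 5*0 - 3*0))))*(-9) = 10 + ((-8 - (9 - 15 + 0 + 0))/(3*(12 + (9 - 15 + 0 + 0))))*(-9) = 10 + ((-8 - 1*(-6))/(3*(12 - 6)))*(-9) = 10 + ((⅓)*(-8 + 6)/6)*(-9) = 10 + ((⅓)*(⅙)*(-2))*(-9) = 10 - ⅑*(-9) = 10 + 1 = 11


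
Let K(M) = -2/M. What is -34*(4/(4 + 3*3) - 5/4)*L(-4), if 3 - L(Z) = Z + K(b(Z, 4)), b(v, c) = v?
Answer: 833/4 ≈ 208.25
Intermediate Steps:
L(Z) = 3 - Z + 2/Z (L(Z) = 3 - (Z - 2/Z) = 3 + (-Z + 2/Z) = 3 - Z + 2/Z)
-34*(4/(4 + 3*3) - 5/4)*L(-4) = -34*(4/(4 + 3*3) - 5/4)*(3 - 1*(-4) + 2/(-4)) = -34*(4/(4 + 9) - 5*¼)*(3 + 4 + 2*(-¼)) = -34*(4/13 - 5/4)*(3 + 4 - ½) = -34*(4*(1/13) - 5/4)*13/2 = -34*(4/13 - 5/4)*13/2 = -(-833)*13/(26*2) = -34*(-49/8) = 833/4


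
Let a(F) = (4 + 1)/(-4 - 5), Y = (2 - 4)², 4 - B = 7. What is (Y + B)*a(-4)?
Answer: -5/9 ≈ -0.55556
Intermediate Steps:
B = -3 (B = 4 - 1*7 = 4 - 7 = -3)
Y = 4 (Y = (-2)² = 4)
a(F) = -5/9 (a(F) = 5/(-9) = 5*(-⅑) = -5/9)
(Y + B)*a(-4) = (4 - 3)*(-5/9) = 1*(-5/9) = -5/9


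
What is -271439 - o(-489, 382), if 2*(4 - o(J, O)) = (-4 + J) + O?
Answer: -542997/2 ≈ -2.7150e+5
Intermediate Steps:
o(J, O) = 6 - J/2 - O/2 (o(J, O) = 4 - ((-4 + J) + O)/2 = 4 - (-4 + J + O)/2 = 4 + (2 - J/2 - O/2) = 6 - J/2 - O/2)
-271439 - o(-489, 382) = -271439 - (6 - ½*(-489) - ½*382) = -271439 - (6 + 489/2 - 191) = -271439 - 1*119/2 = -271439 - 119/2 = -542997/2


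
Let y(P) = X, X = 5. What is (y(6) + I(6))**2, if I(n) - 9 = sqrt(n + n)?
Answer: 208 + 56*sqrt(3) ≈ 304.99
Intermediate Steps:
I(n) = 9 + sqrt(2)*sqrt(n) (I(n) = 9 + sqrt(n + n) = 9 + sqrt(2*n) = 9 + sqrt(2)*sqrt(n))
y(P) = 5
(y(6) + I(6))**2 = (5 + (9 + sqrt(2)*sqrt(6)))**2 = (5 + (9 + 2*sqrt(3)))**2 = (14 + 2*sqrt(3))**2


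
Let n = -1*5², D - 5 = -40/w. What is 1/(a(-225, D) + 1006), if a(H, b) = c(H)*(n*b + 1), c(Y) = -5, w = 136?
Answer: 17/27017 ≈ 0.00062923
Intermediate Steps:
D = 80/17 (D = 5 - 40/136 = 5 - 40*1/136 = 5 - 5/17 = 80/17 ≈ 4.7059)
n = -25 (n = -1*25 = -25)
a(H, b) = -5 + 125*b (a(H, b) = -5*(-25*b + 1) = -5*(1 - 25*b) = -5 + 125*b)
1/(a(-225, D) + 1006) = 1/((-5 + 125*(80/17)) + 1006) = 1/((-5 + 10000/17) + 1006) = 1/(9915/17 + 1006) = 1/(27017/17) = 17/27017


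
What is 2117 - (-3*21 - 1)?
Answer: 2181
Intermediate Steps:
2117 - (-3*21 - 1) = 2117 - (-63 - 1) = 2117 - 1*(-64) = 2117 + 64 = 2181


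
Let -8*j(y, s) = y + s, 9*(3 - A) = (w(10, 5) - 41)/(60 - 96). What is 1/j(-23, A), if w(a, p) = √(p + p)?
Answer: 5634144/14174477 + 864*√10/14174477 ≈ 0.39768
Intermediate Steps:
w(a, p) = √2*√p (w(a, p) = √(2*p) = √2*√p)
A = 931/324 + √10/324 (A = 3 - (√2*√5 - 41)/(9*(60 - 96)) = 3 - (√10 - 41)/(9*(-36)) = 3 - (-41 + √10)*(-1)/(9*36) = 3 - (41/36 - √10/36)/9 = 3 + (-41/324 + √10/324) = 931/324 + √10/324 ≈ 2.8832)
j(y, s) = -s/8 - y/8 (j(y, s) = -(y + s)/8 = -(s + y)/8 = -s/8 - y/8)
1/j(-23, A) = 1/(-(931/324 + √10/324)/8 - ⅛*(-23)) = 1/((-931/2592 - √10/2592) + 23/8) = 1/(6521/2592 - √10/2592)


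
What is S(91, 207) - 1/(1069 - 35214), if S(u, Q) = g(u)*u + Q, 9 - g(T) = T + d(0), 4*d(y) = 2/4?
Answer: -1984882987/273160 ≈ -7266.4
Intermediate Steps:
d(y) = ⅛ (d(y) = (2/4)/4 = (2*(¼))/4 = (¼)*(½) = ⅛)
g(T) = 71/8 - T (g(T) = 9 - (T + ⅛) = 9 - (⅛ + T) = 9 + (-⅛ - T) = 71/8 - T)
S(u, Q) = Q + u*(71/8 - u) (S(u, Q) = (71/8 - u)*u + Q = u*(71/8 - u) + Q = Q + u*(71/8 - u))
S(91, 207) - 1/(1069 - 35214) = (207 - 1*91² + (71/8)*91) - 1/(1069 - 35214) = (207 - 1*8281 + 6461/8) - 1/(-34145) = (207 - 8281 + 6461/8) - 1*(-1/34145) = -58131/8 + 1/34145 = -1984882987/273160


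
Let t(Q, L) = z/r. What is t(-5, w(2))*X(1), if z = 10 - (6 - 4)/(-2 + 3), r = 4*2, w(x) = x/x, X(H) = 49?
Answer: 49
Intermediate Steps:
w(x) = 1
r = 8
z = 8 (z = 10 - 2/1 = 10 - 2 = 8)
t(Q, L) = 1 (t(Q, L) = 8/8 = 8*(⅛) = 1)
t(-5, w(2))*X(1) = 1*49 = 49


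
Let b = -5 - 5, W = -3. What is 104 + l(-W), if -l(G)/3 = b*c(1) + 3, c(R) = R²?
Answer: 125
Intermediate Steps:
b = -10
l(G) = 21 (l(G) = -3*(-10*1² + 3) = -3*(-10*1 + 3) = -3*(-10 + 3) = -3*(-7) = 21)
104 + l(-W) = 104 + 21 = 125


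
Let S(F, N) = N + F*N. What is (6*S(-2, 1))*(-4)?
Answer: 24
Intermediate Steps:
(6*S(-2, 1))*(-4) = (6*(1*(1 - 2)))*(-4) = (6*(1*(-1)))*(-4) = (6*(-1))*(-4) = -6*(-4) = 24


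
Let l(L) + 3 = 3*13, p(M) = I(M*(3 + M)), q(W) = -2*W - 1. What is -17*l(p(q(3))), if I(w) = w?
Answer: -612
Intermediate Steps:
q(W) = -1 - 2*W
p(M) = M*(3 + M)
l(L) = 36 (l(L) = -3 + 3*13 = -3 + 39 = 36)
-17*l(p(q(3))) = -17*36 = -612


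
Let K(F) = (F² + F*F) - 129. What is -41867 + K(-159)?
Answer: 8566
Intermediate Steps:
K(F) = -129 + 2*F² (K(F) = (F² + F²) - 129 = 2*F² - 129 = -129 + 2*F²)
-41867 + K(-159) = -41867 + (-129 + 2*(-159)²) = -41867 + (-129 + 2*25281) = -41867 + (-129 + 50562) = -41867 + 50433 = 8566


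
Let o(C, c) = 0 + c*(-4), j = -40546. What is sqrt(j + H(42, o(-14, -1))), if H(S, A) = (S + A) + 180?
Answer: 24*I*sqrt(70) ≈ 200.8*I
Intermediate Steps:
o(C, c) = -4*c (o(C, c) = 0 - 4*c = -4*c)
H(S, A) = 180 + A + S (H(S, A) = (A + S) + 180 = 180 + A + S)
sqrt(j + H(42, o(-14, -1))) = sqrt(-40546 + (180 - 4*(-1) + 42)) = sqrt(-40546 + (180 + 4 + 42)) = sqrt(-40546 + 226) = sqrt(-40320) = 24*I*sqrt(70)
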